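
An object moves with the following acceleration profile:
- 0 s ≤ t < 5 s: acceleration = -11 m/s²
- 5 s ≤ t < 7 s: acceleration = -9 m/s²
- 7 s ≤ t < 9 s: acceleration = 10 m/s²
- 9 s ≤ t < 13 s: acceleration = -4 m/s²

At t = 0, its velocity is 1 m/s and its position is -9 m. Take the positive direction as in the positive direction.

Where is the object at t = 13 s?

On each constant-a segment, Δv = aΔt and Δx = v₀Δt + ½aΔt²; chain segment to segment.
0–5 s: v starts 1 m/s; Δx = 1·5 + ½·-11·5² = -132.5 m; v ends -54 m/s.
5–7 s: v starts -54 m/s; Δx = -54·2 + ½·-9·2² = -126 m; v ends -72 m/s.
7–9 s: v starts -72 m/s; Δx = -72·2 + ½·10·2² = -124 m; v ends -52 m/s.
9–13 s: v starts -52 m/s; Δx = -52·4 + ½·-4·4² = -240 m; v ends -68 m/s.
x(13) = -9 + Σ Δx = -631.5 m.

-631.5 m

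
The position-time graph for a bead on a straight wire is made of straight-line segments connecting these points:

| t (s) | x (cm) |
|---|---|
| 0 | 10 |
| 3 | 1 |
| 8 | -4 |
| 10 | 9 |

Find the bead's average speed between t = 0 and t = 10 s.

Average speed = (total path length)/(elapsed time); on a piecewise-linear x-t graph the path length is Σ|Δx|.
0–3 s: |Δx| = |1 − 10| = 9 cm
3–8 s: |Δx| = |-4 − 1| = 5 cm
8–10 s: |Δx| = |9 − -4| = 13 cm
Total path = 27 cm; average speed = 27/10 = 2.7 cm/s.

2.7 cm/s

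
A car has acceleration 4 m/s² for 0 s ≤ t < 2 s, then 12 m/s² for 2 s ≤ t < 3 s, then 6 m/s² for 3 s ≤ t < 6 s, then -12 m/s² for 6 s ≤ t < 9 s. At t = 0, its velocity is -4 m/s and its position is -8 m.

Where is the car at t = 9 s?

125 m

On each constant-a segment, Δv = aΔt and Δx = v₀Δt + ½aΔt²; chain segment to segment.
0–2 s: v starts -4 m/s; Δx = -4·2 + ½·4·2² = 0 m; v ends 4 m/s.
2–3 s: v starts 4 m/s; Δx = 4·1 + ½·12·1² = 10 m; v ends 16 m/s.
3–6 s: v starts 16 m/s; Δx = 16·3 + ½·6·3² = 75 m; v ends 34 m/s.
6–9 s: v starts 34 m/s; Δx = 34·3 + ½·-12·3² = 48 m; v ends -2 m/s.
x(9) = -8 + Σ Δx = 125 m.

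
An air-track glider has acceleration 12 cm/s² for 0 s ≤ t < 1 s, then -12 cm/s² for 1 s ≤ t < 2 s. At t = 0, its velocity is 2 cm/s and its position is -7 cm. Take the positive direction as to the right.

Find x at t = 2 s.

9 cm

On each constant-a segment, Δv = aΔt and Δx = v₀Δt + ½aΔt²; chain segment to segment.
0–1 s: v starts 2 cm/s; Δx = 2·1 + ½·12·1² = 8 cm; v ends 14 cm/s.
1–2 s: v starts 14 cm/s; Δx = 14·1 + ½·-12·1² = 8 cm; v ends 2 cm/s.
x(2) = -7 + Σ Δx = 9 cm.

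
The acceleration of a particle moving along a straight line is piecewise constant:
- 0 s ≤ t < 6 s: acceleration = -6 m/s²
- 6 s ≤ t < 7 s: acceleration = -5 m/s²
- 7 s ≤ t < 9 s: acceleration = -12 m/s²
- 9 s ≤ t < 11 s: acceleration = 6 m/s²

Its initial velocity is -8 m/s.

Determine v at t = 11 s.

-61 m/s

Δv equals the area under the a-t graph; then v = v₀ + Δv.
0–6 s: -6 × 6 = -36 m/s
6–7 s: -5 × 1 = -5 m/s
7–9 s: -12 × 2 = -24 m/s
9–11 s: 6 × 2 = 12 m/s
Δv = -53 m/s, so v(11) = -8 + (-53) = -61 m/s.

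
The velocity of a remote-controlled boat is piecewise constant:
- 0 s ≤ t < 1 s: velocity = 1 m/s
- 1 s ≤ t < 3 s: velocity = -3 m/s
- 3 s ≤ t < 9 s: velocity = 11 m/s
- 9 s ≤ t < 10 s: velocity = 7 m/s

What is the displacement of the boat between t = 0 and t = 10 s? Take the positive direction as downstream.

Net displacement equals the area under the velocity-time graph (areas below the axis count negative).
0–1 s: 1 × 1 = 1 m
1–3 s: -3 × 2 = -6 m
3–9 s: 11 × 6 = 66 m
9–10 s: 7 × 1 = 7 m
Net displacement = 68 m

68 m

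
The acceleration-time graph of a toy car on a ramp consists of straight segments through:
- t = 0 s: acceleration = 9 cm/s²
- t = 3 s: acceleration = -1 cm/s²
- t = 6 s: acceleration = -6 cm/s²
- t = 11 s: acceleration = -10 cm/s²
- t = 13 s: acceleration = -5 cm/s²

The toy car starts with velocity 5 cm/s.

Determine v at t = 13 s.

-48.5 cm/s

Δv equals the area under the a-t graph; then v = v₀ + Δv.
0–3 s: ½(9 + -1)(3) = 12 cm/s
3–6 s: ½(-1 + -6)(3) = -10.5 cm/s
6–11 s: ½(-6 + -10)(5) = -40 cm/s
11–13 s: ½(-10 + -5)(2) = -15 cm/s
Δv = -53.5 cm/s, so v(13) = 5 + (-53.5) = -48.5 cm/s.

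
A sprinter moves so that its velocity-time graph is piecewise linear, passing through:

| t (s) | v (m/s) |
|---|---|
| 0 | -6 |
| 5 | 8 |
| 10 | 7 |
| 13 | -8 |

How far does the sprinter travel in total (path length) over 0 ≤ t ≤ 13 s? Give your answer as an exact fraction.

Distance (not displacement) is the total path length: add the absolute areas under v-t.
0–5 s: v = 0 at t = 15/7 s; triangle areas 45/7 + 80/7 = 125/7 m
5–10 s: |½(8 + 7)(5)| = 37.5 m
10–13 s: v = 0 at t = 11.4 s; triangle areas 4.9 + 6.4 = 11.3 m
Total distance = 2333/35 m

2333/35 m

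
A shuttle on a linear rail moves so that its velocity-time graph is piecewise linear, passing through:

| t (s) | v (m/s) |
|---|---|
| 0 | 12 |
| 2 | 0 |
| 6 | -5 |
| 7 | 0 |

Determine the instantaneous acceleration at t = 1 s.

Acceleration is the slope of the v-t graph on 0–2 s: (0 − 12)/(2 − 0) = -6 m/s².

-6 m/s²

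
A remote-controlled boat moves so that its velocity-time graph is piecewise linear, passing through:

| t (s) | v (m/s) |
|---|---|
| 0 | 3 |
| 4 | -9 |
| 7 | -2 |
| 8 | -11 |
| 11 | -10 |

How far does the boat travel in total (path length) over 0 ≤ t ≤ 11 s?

69.5 m

Total distance travelled is ∫|v| dt — sum the magnitudes of each area piece.
0–4 s: v = 0 at t = 1 s; triangle areas 1.5 + 13.5 = 15 m
4–7 s: |½(-9 + -2)(3)| = 16.5 m
7–8 s: |½(-2 + -11)(1)| = 6.5 m
8–11 s: |½(-11 + -10)(3)| = 31.5 m
Total distance = 69.5 m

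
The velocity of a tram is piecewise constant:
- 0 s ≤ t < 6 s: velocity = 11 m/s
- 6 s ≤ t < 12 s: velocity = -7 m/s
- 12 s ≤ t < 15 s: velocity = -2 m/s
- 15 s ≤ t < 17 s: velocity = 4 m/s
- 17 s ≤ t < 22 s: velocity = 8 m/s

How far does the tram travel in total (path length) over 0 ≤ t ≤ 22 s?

Total distance travelled is ∫|v| dt — sum the magnitudes of each area piece.
0–6 s: |11| × 6 = 66 m
6–12 s: |-7| × 6 = 42 m
12–15 s: |-2| × 3 = 6 m
15–17 s: |4| × 2 = 8 m
17–22 s: |8| × 5 = 40 m
Total distance = 162 m

162 m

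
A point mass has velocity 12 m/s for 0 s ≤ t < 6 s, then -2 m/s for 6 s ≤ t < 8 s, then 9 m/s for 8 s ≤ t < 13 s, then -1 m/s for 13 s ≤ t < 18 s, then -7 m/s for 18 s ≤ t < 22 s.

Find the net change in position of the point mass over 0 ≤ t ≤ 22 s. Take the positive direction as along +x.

Displacement is the signed area under the v-t curve.
0–6 s: 12 × 6 = 72 m
6–8 s: -2 × 2 = -4 m
8–13 s: 9 × 5 = 45 m
13–18 s: -1 × 5 = -5 m
18–22 s: -7 × 4 = -28 m
Net displacement = 80 m

80 m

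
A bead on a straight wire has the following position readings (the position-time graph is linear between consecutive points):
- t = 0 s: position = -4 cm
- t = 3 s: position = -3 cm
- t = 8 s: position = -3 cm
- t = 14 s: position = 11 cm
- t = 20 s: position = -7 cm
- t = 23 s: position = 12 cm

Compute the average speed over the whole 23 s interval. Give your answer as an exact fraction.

Average speed = (total path length)/(elapsed time); on a piecewise-linear x-t graph the path length is Σ|Δx|.
0–3 s: |Δx| = |-3 − -4| = 1 cm
3–8 s: |Δx| = |-3 − -3| = 0 cm
8–14 s: |Δx| = |11 − -3| = 14 cm
14–20 s: |Δx| = |-7 − 11| = 18 cm
20–23 s: |Δx| = |12 − -7| = 19 cm
Total path = 52 cm; average speed = 52/23 = 52/23 cm/s.

52/23 cm/s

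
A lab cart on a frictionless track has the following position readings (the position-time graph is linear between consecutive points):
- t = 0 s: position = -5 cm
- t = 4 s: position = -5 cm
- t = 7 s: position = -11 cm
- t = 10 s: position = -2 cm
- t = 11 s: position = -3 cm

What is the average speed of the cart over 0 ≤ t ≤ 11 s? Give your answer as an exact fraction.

Average speed = (total path length)/(elapsed time); on a piecewise-linear x-t graph the path length is Σ|Δx|.
0–4 s: |Δx| = |-5 − -5| = 0 cm
4–7 s: |Δx| = |-11 − -5| = 6 cm
7–10 s: |Δx| = |-2 − -11| = 9 cm
10–11 s: |Δx| = |-3 − -2| = 1 cm
Total path = 16 cm; average speed = 16/11 = 16/11 cm/s.

16/11 cm/s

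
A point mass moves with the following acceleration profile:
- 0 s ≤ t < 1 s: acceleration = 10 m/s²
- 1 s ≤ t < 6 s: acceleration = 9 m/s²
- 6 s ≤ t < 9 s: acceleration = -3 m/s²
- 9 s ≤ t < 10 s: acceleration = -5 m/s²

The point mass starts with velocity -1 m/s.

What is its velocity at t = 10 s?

Δv equals the area under the a-t graph; then v = v₀ + Δv.
0–1 s: 10 × 1 = 10 m/s
1–6 s: 9 × 5 = 45 m/s
6–9 s: -3 × 3 = -9 m/s
9–10 s: -5 × 1 = -5 m/s
Δv = 41 m/s, so v(10) = -1 + (41) = 40 m/s.

40 m/s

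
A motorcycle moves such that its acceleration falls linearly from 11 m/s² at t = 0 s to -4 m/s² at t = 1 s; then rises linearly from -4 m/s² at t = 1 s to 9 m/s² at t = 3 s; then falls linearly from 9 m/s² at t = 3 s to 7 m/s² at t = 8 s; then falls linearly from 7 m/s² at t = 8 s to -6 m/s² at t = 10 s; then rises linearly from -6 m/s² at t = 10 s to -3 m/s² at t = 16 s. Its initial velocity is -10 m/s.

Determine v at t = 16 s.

12.5 m/s

Δv equals the area under the a-t graph; then v = v₀ + Δv.
0–1 s: ½(11 + -4)(1) = 3.5 m/s
1–3 s: ½(-4 + 9)(2) = 5 m/s
3–8 s: ½(9 + 7)(5) = 40 m/s
8–10 s: ½(7 + -6)(2) = 1 m/s
10–16 s: ½(-6 + -3)(6) = -27 m/s
Δv = 22.5 m/s, so v(16) = -10 + (22.5) = 12.5 m/s.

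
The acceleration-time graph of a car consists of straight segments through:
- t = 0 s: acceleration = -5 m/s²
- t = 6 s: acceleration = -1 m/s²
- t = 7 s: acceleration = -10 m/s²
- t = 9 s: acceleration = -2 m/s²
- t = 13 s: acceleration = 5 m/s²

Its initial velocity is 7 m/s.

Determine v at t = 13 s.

-22.5 m/s

Δv equals the area under the a-t graph; then v = v₀ + Δv.
0–6 s: ½(-5 + -1)(6) = -18 m/s
6–7 s: ½(-1 + -10)(1) = -5.5 m/s
7–9 s: ½(-10 + -2)(2) = -12 m/s
9–13 s: ½(-2 + 5)(4) = 6 m/s
Δv = -29.5 m/s, so v(13) = 7 + (-29.5) = -22.5 m/s.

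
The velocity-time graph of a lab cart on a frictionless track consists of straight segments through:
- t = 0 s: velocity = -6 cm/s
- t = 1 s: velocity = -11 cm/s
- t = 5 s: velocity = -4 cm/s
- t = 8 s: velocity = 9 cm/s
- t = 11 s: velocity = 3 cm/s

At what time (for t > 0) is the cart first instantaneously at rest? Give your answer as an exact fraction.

t = 77/13 s

v changes sign on 5–8 s (from -4 to 9); the graph is linear there, so v = 0 at t = 5 + (4)·(8 − 5)/(9 − -4) = 77/13 s.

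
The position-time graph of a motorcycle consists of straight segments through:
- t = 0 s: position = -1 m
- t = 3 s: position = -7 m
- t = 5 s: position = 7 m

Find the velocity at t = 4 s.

Velocity is the slope of the x-t graph on 3–5 s: (7 − -7)/(5 − 3) = 7 m/s.

7 m/s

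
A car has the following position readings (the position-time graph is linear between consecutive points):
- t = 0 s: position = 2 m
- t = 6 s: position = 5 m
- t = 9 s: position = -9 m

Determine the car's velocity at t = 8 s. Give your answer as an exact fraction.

Velocity is the slope of the x-t graph on 6–9 s: (-9 − 5)/(9 − 6) = -14/3 m/s.

-14/3 m/s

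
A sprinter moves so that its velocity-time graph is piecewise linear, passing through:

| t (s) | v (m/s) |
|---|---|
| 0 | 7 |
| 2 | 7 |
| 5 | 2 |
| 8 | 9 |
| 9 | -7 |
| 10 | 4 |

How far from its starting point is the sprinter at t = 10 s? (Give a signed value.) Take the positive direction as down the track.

43.5 m

Net displacement equals the area under the velocity-time graph (areas below the axis count negative).
0–2 s: 7 × 2 = 14 m
2–5 s: ½(7 + 2)(3) = 13.5 m
5–8 s: ½(2 + 9)(3) = 16.5 m
8–9 s: ½(9 + -7)(1) = 1 m
9–10 s: ½(-7 + 4)(1) = -1.5 m
Net displacement = 43.5 m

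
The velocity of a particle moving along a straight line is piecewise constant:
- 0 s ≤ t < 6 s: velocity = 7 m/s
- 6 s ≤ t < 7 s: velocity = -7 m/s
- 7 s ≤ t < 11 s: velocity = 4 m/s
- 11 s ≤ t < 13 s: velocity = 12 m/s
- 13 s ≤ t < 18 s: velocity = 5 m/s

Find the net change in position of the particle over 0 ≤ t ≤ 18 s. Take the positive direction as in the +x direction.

100 m

Displacement is the signed area under the v-t curve.
0–6 s: 7 × 6 = 42 m
6–7 s: -7 × 1 = -7 m
7–11 s: 4 × 4 = 16 m
11–13 s: 12 × 2 = 24 m
13–18 s: 5 × 5 = 25 m
Net displacement = 100 m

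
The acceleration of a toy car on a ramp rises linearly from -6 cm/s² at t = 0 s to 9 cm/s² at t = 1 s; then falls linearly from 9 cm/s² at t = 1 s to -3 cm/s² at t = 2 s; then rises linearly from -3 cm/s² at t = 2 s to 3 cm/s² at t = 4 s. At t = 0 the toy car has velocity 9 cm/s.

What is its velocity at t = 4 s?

13.5 cm/s

Δv equals the area under the a-t graph; then v = v₀ + Δv.
0–1 s: ½(-6 + 9)(1) = 1.5 cm/s
1–2 s: ½(9 + -3)(1) = 3 cm/s
2–4 s: ½(-3 + 3)(2) = 0 cm/s
Δv = 4.5 cm/s, so v(4) = 9 + (4.5) = 13.5 cm/s.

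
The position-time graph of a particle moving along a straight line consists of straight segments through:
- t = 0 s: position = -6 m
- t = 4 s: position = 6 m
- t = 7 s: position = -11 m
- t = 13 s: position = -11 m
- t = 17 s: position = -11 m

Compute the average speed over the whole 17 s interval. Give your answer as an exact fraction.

29/17 m/s

Average speed = (total path length)/(elapsed time); on a piecewise-linear x-t graph the path length is Σ|Δx|.
0–4 s: |Δx| = |6 − -6| = 12 m
4–7 s: |Δx| = |-11 − 6| = 17 m
7–13 s: |Δx| = |-11 − -11| = 0 m
13–17 s: |Δx| = |-11 − -11| = 0 m
Total path = 29 m; average speed = 29/17 = 29/17 m/s.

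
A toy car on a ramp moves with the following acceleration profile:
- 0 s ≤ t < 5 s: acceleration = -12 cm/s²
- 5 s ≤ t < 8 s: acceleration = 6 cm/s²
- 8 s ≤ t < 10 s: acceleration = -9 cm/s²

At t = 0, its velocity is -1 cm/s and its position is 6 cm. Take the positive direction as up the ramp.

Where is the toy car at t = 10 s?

On each constant-a segment, Δv = aΔt and Δx = v₀Δt + ½aΔt²; chain segment to segment.
0–5 s: v starts -1 cm/s; Δx = -1·5 + ½·-12·5² = -155 cm; v ends -61 cm/s.
5–8 s: v starts -61 cm/s; Δx = -61·3 + ½·6·3² = -156 cm; v ends -43 cm/s.
8–10 s: v starts -43 cm/s; Δx = -43·2 + ½·-9·2² = -104 cm; v ends -61 cm/s.
x(10) = 6 + Σ Δx = -409 cm.

-409 cm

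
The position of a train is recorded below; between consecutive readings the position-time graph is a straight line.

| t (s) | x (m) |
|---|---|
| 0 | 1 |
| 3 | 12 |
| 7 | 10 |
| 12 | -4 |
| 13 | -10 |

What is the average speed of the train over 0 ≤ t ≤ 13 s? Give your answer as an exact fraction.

33/13 m/s

Average speed = (total path length)/(elapsed time); on a piecewise-linear x-t graph the path length is Σ|Δx|.
0–3 s: |Δx| = |12 − 1| = 11 m
3–7 s: |Δx| = |10 − 12| = 2 m
7–12 s: |Δx| = |-4 − 10| = 14 m
12–13 s: |Δx| = |-10 − -4| = 6 m
Total path = 33 m; average speed = 33/13 = 33/13 m/s.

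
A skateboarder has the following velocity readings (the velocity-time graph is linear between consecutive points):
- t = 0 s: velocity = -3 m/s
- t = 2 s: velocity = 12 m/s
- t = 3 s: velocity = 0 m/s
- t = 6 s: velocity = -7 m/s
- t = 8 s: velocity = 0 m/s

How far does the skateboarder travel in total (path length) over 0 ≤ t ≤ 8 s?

Total distance travelled is ∫|v| dt — sum the magnitudes of each area piece.
0–2 s: v = 0 at t = 0.4 s; triangle areas 0.6 + 9.6 = 10.2 m
2–3 s: |½(12 + 0)(1)| = 6 m
3–6 s: |½(0 + -7)(3)| = 10.5 m
6–8 s: |½(-7 + 0)(2)| = 7 m
Total distance = 33.7 m

33.7 m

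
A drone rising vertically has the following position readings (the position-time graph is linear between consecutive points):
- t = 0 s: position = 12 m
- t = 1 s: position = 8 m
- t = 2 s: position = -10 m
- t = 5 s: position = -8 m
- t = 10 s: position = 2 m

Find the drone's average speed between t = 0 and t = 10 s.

3.4 m/s

Average speed = (total path length)/(elapsed time); on a piecewise-linear x-t graph the path length is Σ|Δx|.
0–1 s: |Δx| = |8 − 12| = 4 m
1–2 s: |Δx| = |-10 − 8| = 18 m
2–5 s: |Δx| = |-8 − -10| = 2 m
5–10 s: |Δx| = |2 − -8| = 10 m
Total path = 34 m; average speed = 34/10 = 3.4 m/s.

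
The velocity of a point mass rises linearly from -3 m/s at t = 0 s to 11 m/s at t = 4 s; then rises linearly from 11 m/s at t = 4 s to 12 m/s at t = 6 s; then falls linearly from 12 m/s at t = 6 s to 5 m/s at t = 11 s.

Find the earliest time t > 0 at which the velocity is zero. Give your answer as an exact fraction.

v changes sign on 0–4 s (from -3 to 11); the graph is linear there, so v = 0 at t = 0 + (3)·(4 − 0)/(11 − -3) = 6/7 s.

t = 6/7 s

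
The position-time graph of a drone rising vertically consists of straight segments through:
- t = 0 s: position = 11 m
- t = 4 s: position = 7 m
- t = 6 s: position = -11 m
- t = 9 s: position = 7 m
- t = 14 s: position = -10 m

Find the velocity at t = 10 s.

Velocity is the slope of the x-t graph on 9–14 s: (-10 − 7)/(14 − 9) = -3.4 m/s.

-3.4 m/s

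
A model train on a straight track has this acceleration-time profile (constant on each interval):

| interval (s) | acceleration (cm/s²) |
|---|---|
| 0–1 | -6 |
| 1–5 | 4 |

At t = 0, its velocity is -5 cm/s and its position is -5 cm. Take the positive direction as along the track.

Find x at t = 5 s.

-25 cm

On each constant-a segment, Δv = aΔt and Δx = v₀Δt + ½aΔt²; chain segment to segment.
0–1 s: v starts -5 cm/s; Δx = -5·1 + ½·-6·1² = -8 cm; v ends -11 cm/s.
1–5 s: v starts -11 cm/s; Δx = -11·4 + ½·4·4² = -12 cm; v ends 5 cm/s.
x(5) = -5 + Σ Δx = -25 cm.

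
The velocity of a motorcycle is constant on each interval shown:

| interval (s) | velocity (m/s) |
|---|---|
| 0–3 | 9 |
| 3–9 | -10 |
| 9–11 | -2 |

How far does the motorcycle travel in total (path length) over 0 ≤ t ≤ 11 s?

Total distance travelled is ∫|v| dt — sum the magnitudes of each area piece.
0–3 s: |9| × 3 = 27 m
3–9 s: |-10| × 6 = 60 m
9–11 s: |-2| × 2 = 4 m
Total distance = 91 m

91 m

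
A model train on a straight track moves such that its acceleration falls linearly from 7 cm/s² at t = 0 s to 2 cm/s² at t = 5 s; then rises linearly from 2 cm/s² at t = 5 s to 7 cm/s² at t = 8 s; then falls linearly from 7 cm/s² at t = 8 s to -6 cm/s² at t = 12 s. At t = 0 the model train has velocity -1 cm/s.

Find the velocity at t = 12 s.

Δv equals the area under the a-t graph; then v = v₀ + Δv.
0–5 s: ½(7 + 2)(5) = 22.5 cm/s
5–8 s: ½(2 + 7)(3) = 13.5 cm/s
8–12 s: ½(7 + -6)(4) = 2 cm/s
Δv = 38 cm/s, so v(12) = -1 + (38) = 37 cm/s.

37 cm/s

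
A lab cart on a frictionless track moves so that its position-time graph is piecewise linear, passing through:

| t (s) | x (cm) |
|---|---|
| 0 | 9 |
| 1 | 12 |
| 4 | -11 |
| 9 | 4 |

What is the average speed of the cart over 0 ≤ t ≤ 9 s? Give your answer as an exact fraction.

Average speed = (total path length)/(elapsed time); on a piecewise-linear x-t graph the path length is Σ|Δx|.
0–1 s: |Δx| = |12 − 9| = 3 cm
1–4 s: |Δx| = |-11 − 12| = 23 cm
4–9 s: |Δx| = |4 − -11| = 15 cm
Total path = 41 cm; average speed = 41/9 = 41/9 cm/s.

41/9 cm/s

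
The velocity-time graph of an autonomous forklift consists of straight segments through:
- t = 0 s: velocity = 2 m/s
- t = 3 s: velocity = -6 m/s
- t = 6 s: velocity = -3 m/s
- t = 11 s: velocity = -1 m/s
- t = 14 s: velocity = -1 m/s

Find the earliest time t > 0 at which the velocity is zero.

t = 0.75 s

v changes sign on 0–3 s (from 2 to -6); the graph is linear there, so v = 0 at t = 0 + (-2)·(3 − 0)/(-6 − 2) = 0.75 s.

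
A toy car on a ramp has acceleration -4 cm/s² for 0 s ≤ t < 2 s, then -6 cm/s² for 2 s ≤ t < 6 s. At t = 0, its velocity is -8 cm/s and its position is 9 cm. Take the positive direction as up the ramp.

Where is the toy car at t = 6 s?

-127 cm

On each constant-a segment, Δv = aΔt and Δx = v₀Δt + ½aΔt²; chain segment to segment.
0–2 s: v starts -8 cm/s; Δx = -8·2 + ½·-4·2² = -24 cm; v ends -16 cm/s.
2–6 s: v starts -16 cm/s; Δx = -16·4 + ½·-6·4² = -112 cm; v ends -40 cm/s.
x(6) = 9 + Σ Δx = -127 cm.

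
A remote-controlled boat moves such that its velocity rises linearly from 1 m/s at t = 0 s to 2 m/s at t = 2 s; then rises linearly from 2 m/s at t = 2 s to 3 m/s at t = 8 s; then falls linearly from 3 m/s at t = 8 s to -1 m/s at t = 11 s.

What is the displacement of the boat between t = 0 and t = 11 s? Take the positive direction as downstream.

Displacement is the signed area under the v-t curve.
0–2 s: ½(1 + 2)(2) = 3 m
2–8 s: ½(2 + 3)(6) = 15 m
8–11 s: ½(3 + -1)(3) = 3 m
Net displacement = 21 m

21 m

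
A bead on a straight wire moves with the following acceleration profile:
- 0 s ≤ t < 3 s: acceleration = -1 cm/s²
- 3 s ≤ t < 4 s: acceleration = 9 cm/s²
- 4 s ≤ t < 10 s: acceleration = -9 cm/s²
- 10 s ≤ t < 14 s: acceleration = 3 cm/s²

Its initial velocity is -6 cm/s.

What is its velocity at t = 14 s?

-42 cm/s

Δv equals the area under the a-t graph; then v = v₀ + Δv.
0–3 s: -1 × 3 = -3 cm/s
3–4 s: 9 × 1 = 9 cm/s
4–10 s: -9 × 6 = -54 cm/s
10–14 s: 3 × 4 = 12 cm/s
Δv = -36 cm/s, so v(14) = -6 + (-36) = -42 cm/s.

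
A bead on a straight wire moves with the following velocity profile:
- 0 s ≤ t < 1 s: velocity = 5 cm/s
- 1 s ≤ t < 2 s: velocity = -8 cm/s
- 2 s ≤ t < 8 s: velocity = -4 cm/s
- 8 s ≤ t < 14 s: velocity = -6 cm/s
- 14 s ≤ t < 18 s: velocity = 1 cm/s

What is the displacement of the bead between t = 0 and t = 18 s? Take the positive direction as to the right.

-59 cm

Net displacement equals the area under the velocity-time graph (areas below the axis count negative).
0–1 s: 5 × 1 = 5 cm
1–2 s: -8 × 1 = -8 cm
2–8 s: -4 × 6 = -24 cm
8–14 s: -6 × 6 = -36 cm
14–18 s: 1 × 4 = 4 cm
Net displacement = -59 cm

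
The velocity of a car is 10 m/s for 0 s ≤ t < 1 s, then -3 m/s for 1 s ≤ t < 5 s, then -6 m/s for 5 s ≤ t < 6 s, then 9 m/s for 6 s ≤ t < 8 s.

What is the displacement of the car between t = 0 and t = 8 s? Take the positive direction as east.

10 m

Displacement is the signed area under the v-t curve.
0–1 s: 10 × 1 = 10 m
1–5 s: -3 × 4 = -12 m
5–6 s: -6 × 1 = -6 m
6–8 s: 9 × 2 = 18 m
Net displacement = 10 m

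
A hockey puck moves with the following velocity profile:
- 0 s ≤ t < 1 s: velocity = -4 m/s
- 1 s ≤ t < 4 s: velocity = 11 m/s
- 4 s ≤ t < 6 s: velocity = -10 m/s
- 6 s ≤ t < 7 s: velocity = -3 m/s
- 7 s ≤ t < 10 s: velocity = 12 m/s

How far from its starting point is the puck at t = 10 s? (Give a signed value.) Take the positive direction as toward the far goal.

Net displacement equals the area under the velocity-time graph (areas below the axis count negative).
0–1 s: -4 × 1 = -4 m
1–4 s: 11 × 3 = 33 m
4–6 s: -10 × 2 = -20 m
6–7 s: -3 × 1 = -3 m
7–10 s: 12 × 3 = 36 m
Net displacement = 42 m

42 m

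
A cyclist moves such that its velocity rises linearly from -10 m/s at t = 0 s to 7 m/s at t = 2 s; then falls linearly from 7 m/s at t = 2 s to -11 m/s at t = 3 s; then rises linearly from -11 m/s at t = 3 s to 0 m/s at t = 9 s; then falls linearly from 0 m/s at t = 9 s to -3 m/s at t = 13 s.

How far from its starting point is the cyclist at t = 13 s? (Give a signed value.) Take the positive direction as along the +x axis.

-44 m

Displacement is the signed area under the v-t curve.
0–2 s: ½(-10 + 7)(2) = -3 m
2–3 s: ½(7 + -11)(1) = -2 m
3–9 s: ½(-11 + 0)(6) = -33 m
9–13 s: ½(0 + -3)(4) = -6 m
Net displacement = -44 m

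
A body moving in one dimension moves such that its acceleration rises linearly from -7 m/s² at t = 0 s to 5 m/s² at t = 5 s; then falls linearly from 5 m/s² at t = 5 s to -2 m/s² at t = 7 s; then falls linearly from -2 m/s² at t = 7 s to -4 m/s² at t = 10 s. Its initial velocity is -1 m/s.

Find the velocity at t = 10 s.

-12 m/s

Δv equals the area under the a-t graph; then v = v₀ + Δv.
0–5 s: ½(-7 + 5)(5) = -5 m/s
5–7 s: ½(5 + -2)(2) = 3 m/s
7–10 s: ½(-2 + -4)(3) = -9 m/s
Δv = -11 m/s, so v(10) = -1 + (-11) = -12 m/s.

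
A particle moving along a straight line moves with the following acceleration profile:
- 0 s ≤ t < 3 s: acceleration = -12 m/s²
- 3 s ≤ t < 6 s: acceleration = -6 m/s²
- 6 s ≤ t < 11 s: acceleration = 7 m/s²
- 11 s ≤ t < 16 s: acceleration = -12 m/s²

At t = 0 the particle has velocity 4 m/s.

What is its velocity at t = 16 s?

-75 m/s

Δv equals the area under the a-t graph; then v = v₀ + Δv.
0–3 s: -12 × 3 = -36 m/s
3–6 s: -6 × 3 = -18 m/s
6–11 s: 7 × 5 = 35 m/s
11–16 s: -12 × 5 = -60 m/s
Δv = -79 m/s, so v(16) = 4 + (-79) = -75 m/s.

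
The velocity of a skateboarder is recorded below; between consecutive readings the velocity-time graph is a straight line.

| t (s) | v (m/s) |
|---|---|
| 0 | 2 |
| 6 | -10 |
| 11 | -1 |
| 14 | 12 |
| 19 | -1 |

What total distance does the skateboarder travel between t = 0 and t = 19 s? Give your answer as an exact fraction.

Total distance travelled is ∫|v| dt — sum the magnitudes of each area piece.
0–6 s: v = 0 at t = 1 s; triangle areas 1 + 25 = 26 m
6–11 s: |½(-10 + -1)(5)| = 27.5 m
11–14 s: v = 0 at t = 146/13 s; triangle areas 3/26 + 216/13 = 435/26 m
14–19 s: v = 0 at t = 242/13 s; triangle areas 360/13 + 5/26 = 725/26 m
Total distance = 2551/26 m

2551/26 m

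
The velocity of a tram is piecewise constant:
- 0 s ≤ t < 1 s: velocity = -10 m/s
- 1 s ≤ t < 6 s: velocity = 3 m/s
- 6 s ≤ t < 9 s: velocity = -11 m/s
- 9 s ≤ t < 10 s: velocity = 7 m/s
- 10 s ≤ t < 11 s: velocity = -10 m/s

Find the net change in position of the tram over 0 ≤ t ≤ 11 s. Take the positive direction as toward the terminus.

Displacement is the signed area under the v-t curve.
0–1 s: -10 × 1 = -10 m
1–6 s: 3 × 5 = 15 m
6–9 s: -11 × 3 = -33 m
9–10 s: 7 × 1 = 7 m
10–11 s: -10 × 1 = -10 m
Net displacement = -31 m

-31 m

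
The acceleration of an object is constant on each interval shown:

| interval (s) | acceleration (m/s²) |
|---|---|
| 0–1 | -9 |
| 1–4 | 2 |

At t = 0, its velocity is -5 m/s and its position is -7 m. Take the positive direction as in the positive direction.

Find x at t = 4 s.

On each constant-a segment, Δv = aΔt and Δx = v₀Δt + ½aΔt²; chain segment to segment.
0–1 s: v starts -5 m/s; Δx = -5·1 + ½·-9·1² = -9.5 m; v ends -14 m/s.
1–4 s: v starts -14 m/s; Δx = -14·3 + ½·2·3² = -33 m; v ends -8 m/s.
x(4) = -7 + Σ Δx = -49.5 m.

-49.5 m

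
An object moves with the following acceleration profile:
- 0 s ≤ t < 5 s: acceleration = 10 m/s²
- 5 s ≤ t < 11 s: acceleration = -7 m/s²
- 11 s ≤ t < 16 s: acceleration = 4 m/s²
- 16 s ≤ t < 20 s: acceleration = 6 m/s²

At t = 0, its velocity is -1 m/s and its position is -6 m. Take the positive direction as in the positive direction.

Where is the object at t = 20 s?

523 m

On each constant-a segment, Δv = aΔt and Δx = v₀Δt + ½aΔt²; chain segment to segment.
0–5 s: v starts -1 m/s; Δx = -1·5 + ½·10·5² = 120 m; v ends 49 m/s.
5–11 s: v starts 49 m/s; Δx = 49·6 + ½·-7·6² = 168 m; v ends 7 m/s.
11–16 s: v starts 7 m/s; Δx = 7·5 + ½·4·5² = 85 m; v ends 27 m/s.
16–20 s: v starts 27 m/s; Δx = 27·4 + ½·6·4² = 156 m; v ends 51 m/s.
x(20) = -6 + Σ Δx = 523 m.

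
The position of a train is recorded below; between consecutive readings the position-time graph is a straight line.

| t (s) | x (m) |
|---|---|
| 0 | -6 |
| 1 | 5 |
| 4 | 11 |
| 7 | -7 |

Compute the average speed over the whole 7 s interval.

5 m/s

Average speed = (total path length)/(elapsed time); on a piecewise-linear x-t graph the path length is Σ|Δx|.
0–1 s: |Δx| = |5 − -6| = 11 m
1–4 s: |Δx| = |11 − 5| = 6 m
4–7 s: |Δx| = |-7 − 11| = 18 m
Total path = 35 m; average speed = 35/7 = 5 m/s.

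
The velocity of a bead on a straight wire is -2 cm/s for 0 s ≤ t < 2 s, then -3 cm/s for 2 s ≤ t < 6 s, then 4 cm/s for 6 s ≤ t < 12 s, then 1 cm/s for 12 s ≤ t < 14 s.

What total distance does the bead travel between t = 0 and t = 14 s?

Total distance travelled is ∫|v| dt — sum the magnitudes of each area piece.
0–2 s: |-2| × 2 = 4 cm
2–6 s: |-3| × 4 = 12 cm
6–12 s: |4| × 6 = 24 cm
12–14 s: |1| × 2 = 2 cm
Total distance = 42 cm

42 cm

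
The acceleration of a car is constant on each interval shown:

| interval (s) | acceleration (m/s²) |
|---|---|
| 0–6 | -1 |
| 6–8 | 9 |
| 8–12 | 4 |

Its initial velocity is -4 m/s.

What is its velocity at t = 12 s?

Δv equals the area under the a-t graph; then v = v₀ + Δv.
0–6 s: -1 × 6 = -6 m/s
6–8 s: 9 × 2 = 18 m/s
8–12 s: 4 × 4 = 16 m/s
Δv = 28 m/s, so v(12) = -4 + (28) = 24 m/s.

24 m/s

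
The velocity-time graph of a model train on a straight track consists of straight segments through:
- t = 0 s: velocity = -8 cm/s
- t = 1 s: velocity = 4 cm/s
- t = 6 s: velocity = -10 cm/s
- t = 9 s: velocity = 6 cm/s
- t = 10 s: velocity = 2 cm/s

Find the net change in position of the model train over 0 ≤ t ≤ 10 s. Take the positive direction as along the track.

Net displacement equals the area under the velocity-time graph (areas below the axis count negative).
0–1 s: ½(-8 + 4)(1) = -2 cm
1–6 s: ½(4 + -10)(5) = -15 cm
6–9 s: ½(-10 + 6)(3) = -6 cm
9–10 s: ½(6 + 2)(1) = 4 cm
Net displacement = -19 cm

-19 cm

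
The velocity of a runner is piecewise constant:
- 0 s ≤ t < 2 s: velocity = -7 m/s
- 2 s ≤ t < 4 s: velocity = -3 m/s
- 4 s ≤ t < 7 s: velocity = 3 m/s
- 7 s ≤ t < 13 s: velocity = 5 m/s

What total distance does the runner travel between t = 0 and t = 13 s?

59 m

Total distance travelled is ∫|v| dt — sum the magnitudes of each area piece.
0–2 s: |-7| × 2 = 14 m
2–4 s: |-3| × 2 = 6 m
4–7 s: |3| × 3 = 9 m
7–13 s: |5| × 6 = 30 m
Total distance = 59 m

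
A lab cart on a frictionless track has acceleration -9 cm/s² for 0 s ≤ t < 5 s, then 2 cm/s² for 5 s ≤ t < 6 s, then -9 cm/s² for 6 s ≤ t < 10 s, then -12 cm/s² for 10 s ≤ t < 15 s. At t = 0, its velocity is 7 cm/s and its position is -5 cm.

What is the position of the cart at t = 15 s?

On each constant-a segment, Δv = aΔt and Δx = v₀Δt + ½aΔt²; chain segment to segment.
0–5 s: v starts 7 cm/s; Δx = 7·5 + ½·-9·5² = -77.5 cm; v ends -38 cm/s.
5–6 s: v starts -38 cm/s; Δx = -38·1 + ½·2·1² = -37 cm; v ends -36 cm/s.
6–10 s: v starts -36 cm/s; Δx = -36·4 + ½·-9·4² = -216 cm; v ends -72 cm/s.
10–15 s: v starts -72 cm/s; Δx = -72·5 + ½·-12·5² = -510 cm; v ends -132 cm/s.
x(15) = -5 + Σ Δx = -845.5 cm.

-845.5 cm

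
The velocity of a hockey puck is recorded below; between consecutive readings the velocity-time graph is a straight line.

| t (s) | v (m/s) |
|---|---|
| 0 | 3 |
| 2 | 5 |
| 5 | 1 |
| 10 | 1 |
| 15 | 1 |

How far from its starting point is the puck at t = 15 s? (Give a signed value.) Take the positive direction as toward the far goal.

27 m

Displacement is the signed area under the v-t curve.
0–2 s: ½(3 + 5)(2) = 8 m
2–5 s: ½(5 + 1)(3) = 9 m
5–10 s: 1 × 5 = 5 m
10–15 s: 1 × 5 = 5 m
Net displacement = 27 m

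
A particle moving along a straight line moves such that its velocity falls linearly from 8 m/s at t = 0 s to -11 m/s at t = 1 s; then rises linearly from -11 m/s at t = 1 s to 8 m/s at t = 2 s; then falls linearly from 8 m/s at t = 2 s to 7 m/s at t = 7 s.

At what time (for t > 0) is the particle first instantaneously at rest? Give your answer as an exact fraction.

v changes sign on 0–1 s (from 8 to -11); the graph is linear there, so v = 0 at t = 0 + (-8)·(1 − 0)/(-11 − 8) = 8/19 s.

t = 8/19 s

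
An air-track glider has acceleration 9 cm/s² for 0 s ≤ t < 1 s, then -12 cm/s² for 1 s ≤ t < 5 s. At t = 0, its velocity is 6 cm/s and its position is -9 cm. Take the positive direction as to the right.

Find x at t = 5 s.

-34.5 cm

On each constant-a segment, Δv = aΔt and Δx = v₀Δt + ½aΔt²; chain segment to segment.
0–1 s: v starts 6 cm/s; Δx = 6·1 + ½·9·1² = 10.5 cm; v ends 15 cm/s.
1–5 s: v starts 15 cm/s; Δx = 15·4 + ½·-12·4² = -36 cm; v ends -33 cm/s.
x(5) = -9 + Σ Δx = -34.5 cm.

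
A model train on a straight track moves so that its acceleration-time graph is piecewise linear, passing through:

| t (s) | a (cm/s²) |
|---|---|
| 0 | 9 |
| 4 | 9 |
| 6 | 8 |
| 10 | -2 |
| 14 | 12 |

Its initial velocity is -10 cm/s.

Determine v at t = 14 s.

75 cm/s

Δv equals the area under the a-t graph; then v = v₀ + Δv.
0–4 s: 9 × 4 = 36 cm/s
4–6 s: ½(9 + 8)(2) = 17 cm/s
6–10 s: ½(8 + -2)(4) = 12 cm/s
10–14 s: ½(-2 + 12)(4) = 20 cm/s
Δv = 85 cm/s, so v(14) = -10 + (85) = 75 cm/s.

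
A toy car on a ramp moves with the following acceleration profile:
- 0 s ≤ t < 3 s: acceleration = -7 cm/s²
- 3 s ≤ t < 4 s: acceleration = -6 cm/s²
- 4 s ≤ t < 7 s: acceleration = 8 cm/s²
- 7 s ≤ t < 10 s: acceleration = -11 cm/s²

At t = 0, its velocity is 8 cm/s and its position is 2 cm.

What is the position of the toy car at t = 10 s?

-77 cm

On each constant-a segment, Δv = aΔt and Δx = v₀Δt + ½aΔt²; chain segment to segment.
0–3 s: v starts 8 cm/s; Δx = 8·3 + ½·-7·3² = -7.5 cm; v ends -13 cm/s.
3–4 s: v starts -13 cm/s; Δx = -13·1 + ½·-6·1² = -16 cm; v ends -19 cm/s.
4–7 s: v starts -19 cm/s; Δx = -19·3 + ½·8·3² = -21 cm; v ends 5 cm/s.
7–10 s: v starts 5 cm/s; Δx = 5·3 + ½·-11·3² = -34.5 cm; v ends -28 cm/s.
x(10) = 2 + Σ Δx = -77 cm.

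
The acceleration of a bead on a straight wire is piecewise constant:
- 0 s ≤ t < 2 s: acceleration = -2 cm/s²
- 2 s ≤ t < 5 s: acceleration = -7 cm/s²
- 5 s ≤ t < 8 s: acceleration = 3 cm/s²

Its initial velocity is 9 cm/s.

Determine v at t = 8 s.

Δv equals the area under the a-t graph; then v = v₀ + Δv.
0–2 s: -2 × 2 = -4 cm/s
2–5 s: -7 × 3 = -21 cm/s
5–8 s: 3 × 3 = 9 cm/s
Δv = -16 cm/s, so v(8) = 9 + (-16) = -7 cm/s.

-7 cm/s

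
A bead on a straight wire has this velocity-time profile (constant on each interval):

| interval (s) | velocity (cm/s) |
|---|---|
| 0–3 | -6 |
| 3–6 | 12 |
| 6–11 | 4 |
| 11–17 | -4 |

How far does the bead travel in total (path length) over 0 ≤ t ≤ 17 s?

Distance (not displacement) is the total path length: add the absolute areas under v-t.
0–3 s: |-6| × 3 = 18 cm
3–6 s: |12| × 3 = 36 cm
6–11 s: |4| × 5 = 20 cm
11–17 s: |-4| × 6 = 24 cm
Total distance = 98 cm

98 cm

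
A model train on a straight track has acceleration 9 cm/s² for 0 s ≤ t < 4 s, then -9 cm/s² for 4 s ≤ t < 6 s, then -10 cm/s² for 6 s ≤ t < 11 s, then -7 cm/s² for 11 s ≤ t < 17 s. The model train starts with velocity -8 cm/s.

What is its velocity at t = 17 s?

Δv equals the area under the a-t graph; then v = v₀ + Δv.
0–4 s: 9 × 4 = 36 cm/s
4–6 s: -9 × 2 = -18 cm/s
6–11 s: -10 × 5 = -50 cm/s
11–17 s: -7 × 6 = -42 cm/s
Δv = -74 cm/s, so v(17) = -8 + (-74) = -82 cm/s.

-82 cm/s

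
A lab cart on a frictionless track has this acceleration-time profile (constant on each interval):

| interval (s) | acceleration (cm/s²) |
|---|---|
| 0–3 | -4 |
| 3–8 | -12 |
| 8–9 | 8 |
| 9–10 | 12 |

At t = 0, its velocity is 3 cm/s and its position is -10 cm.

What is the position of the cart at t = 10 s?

On each constant-a segment, Δv = aΔt and Δx = v₀Δt + ½aΔt²; chain segment to segment.
0–3 s: v starts 3 cm/s; Δx = 3·3 + ½·-4·3² = -9 cm; v ends -9 cm/s.
3–8 s: v starts -9 cm/s; Δx = -9·5 + ½·-12·5² = -195 cm; v ends -69 cm/s.
8–9 s: v starts -69 cm/s; Δx = -69·1 + ½·8·1² = -65 cm; v ends -61 cm/s.
9–10 s: v starts -61 cm/s; Δx = -61·1 + ½·12·1² = -55 cm; v ends -49 cm/s.
x(10) = -10 + Σ Δx = -334 cm.

-334 cm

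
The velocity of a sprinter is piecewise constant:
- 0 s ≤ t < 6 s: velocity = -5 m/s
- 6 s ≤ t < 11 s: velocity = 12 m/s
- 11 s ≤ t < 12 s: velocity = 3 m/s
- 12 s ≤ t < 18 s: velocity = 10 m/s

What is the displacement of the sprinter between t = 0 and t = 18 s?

93 m

Displacement is the signed area under the v-t curve.
0–6 s: -5 × 6 = -30 m
6–11 s: 12 × 5 = 60 m
11–12 s: 3 × 1 = 3 m
12–18 s: 10 × 6 = 60 m
Net displacement = 93 m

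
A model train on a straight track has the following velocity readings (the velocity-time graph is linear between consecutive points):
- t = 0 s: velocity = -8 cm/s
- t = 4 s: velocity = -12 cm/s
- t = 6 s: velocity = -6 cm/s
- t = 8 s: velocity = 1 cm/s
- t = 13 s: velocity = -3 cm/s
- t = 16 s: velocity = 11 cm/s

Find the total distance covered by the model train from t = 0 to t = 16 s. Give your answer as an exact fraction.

2337/28 cm

Distance (not displacement) is the total path length: add the absolute areas under v-t.
0–4 s: |½(-8 + -12)(4)| = 40 cm
4–6 s: |½(-12 + -6)(2)| = 18 cm
6–8 s: v = 0 at t = 54/7 s; triangle areas 36/7 + 1/7 = 37/7 cm
8–13 s: v = 0 at t = 9.25 s; triangle areas 0.625 + 5.625 = 6.25 cm
13–16 s: v = 0 at t = 191/14 s; triangle areas 27/28 + 363/28 = 195/14 cm
Total distance = 2337/28 cm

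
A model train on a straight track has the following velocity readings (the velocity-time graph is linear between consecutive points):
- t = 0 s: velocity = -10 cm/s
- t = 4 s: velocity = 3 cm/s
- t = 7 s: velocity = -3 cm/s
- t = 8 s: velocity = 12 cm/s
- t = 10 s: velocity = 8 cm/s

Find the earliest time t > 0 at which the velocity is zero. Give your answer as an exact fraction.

t = 40/13 s

v changes sign on 0–4 s (from -10 to 3); the graph is linear there, so v = 0 at t = 0 + (10)·(4 − 0)/(3 − -10) = 40/13 s.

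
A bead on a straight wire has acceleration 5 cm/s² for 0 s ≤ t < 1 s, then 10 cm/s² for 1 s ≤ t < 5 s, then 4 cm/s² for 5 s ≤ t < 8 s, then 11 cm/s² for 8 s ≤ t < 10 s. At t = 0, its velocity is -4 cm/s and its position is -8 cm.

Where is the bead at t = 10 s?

343.5 cm

On each constant-a segment, Δv = aΔt and Δx = v₀Δt + ½aΔt²; chain segment to segment.
0–1 s: v starts -4 cm/s; Δx = -4·1 + ½·5·1² = -1.5 cm; v ends 1 cm/s.
1–5 s: v starts 1 cm/s; Δx = 1·4 + ½·10·4² = 84 cm; v ends 41 cm/s.
5–8 s: v starts 41 cm/s; Δx = 41·3 + ½·4·3² = 141 cm; v ends 53 cm/s.
8–10 s: v starts 53 cm/s; Δx = 53·2 + ½·11·2² = 128 cm; v ends 75 cm/s.
x(10) = -8 + Σ Δx = 343.5 cm.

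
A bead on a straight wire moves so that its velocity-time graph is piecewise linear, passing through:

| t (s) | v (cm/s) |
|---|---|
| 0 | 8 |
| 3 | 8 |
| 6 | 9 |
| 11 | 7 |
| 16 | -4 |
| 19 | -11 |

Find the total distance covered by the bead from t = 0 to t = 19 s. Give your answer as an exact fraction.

2789/22 cm

Distance (not displacement) is the total path length: add the absolute areas under v-t.
0–3 s: |8| × 3 = 24 cm
3–6 s: |½(8 + 9)(3)| = 25.5 cm
6–11 s: |½(9 + 7)(5)| = 40 cm
11–16 s: v = 0 at t = 156/11 s; triangle areas 245/22 + 40/11 = 325/22 cm
16–19 s: |½(-4 + -11)(3)| = 22.5 cm
Total distance = 2789/22 cm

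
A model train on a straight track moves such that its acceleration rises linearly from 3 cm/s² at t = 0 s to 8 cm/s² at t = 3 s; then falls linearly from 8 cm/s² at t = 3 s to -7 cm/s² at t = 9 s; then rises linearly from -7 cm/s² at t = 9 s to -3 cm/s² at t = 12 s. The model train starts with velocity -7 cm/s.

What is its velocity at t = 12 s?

Δv equals the area under the a-t graph; then v = v₀ + Δv.
0–3 s: ½(3 + 8)(3) = 16.5 cm/s
3–9 s: ½(8 + -7)(6) = 3 cm/s
9–12 s: ½(-7 + -3)(3) = -15 cm/s
Δv = 4.5 cm/s, so v(12) = -7 + (4.5) = -2.5 cm/s.

-2.5 cm/s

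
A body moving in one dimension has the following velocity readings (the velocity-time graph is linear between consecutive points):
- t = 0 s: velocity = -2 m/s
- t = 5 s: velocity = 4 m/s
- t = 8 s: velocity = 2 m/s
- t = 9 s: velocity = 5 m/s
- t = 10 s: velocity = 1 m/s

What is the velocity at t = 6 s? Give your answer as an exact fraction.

10/3 m/s

On 5–8 s the graph is linear from 4 to 2 m/s: v(6) = 4 + (2 − 4)·(6 − 5)/(8 − 5) = 10/3 m/s.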